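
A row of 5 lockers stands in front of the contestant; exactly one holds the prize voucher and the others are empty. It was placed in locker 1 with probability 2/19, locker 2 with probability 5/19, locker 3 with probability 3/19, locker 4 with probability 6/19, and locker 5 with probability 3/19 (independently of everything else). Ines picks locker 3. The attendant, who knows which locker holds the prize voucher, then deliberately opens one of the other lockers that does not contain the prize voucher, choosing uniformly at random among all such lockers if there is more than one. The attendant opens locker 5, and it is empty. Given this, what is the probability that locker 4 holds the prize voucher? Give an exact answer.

Apply Bayes' rule, conditioning on where the prize voucher actually is.
If it is in locker 1 (prior 2/19): the attendant has 3 equally likely choices, so probability 1/3; weight (2/19)·(1/3) = 2/57.
If it is in locker 2 (prior 5/19): the attendant has 3 equally likely choices, so probability 1/3; weight (5/19)·(1/3) = 5/57.
If it is in locker 3 (prior 3/19): the attendant has 4 equally likely choices, so probability 1/4; weight (3/19)·(1/4) = 3/76.
If it is in locker 4 (prior 6/19): the attendant has 3 equally likely choices, so probability 1/3; weight (6/19)·(1/3) = 2/19.
If it is in locker 5 (prior 3/19): the attendant opened locker 5, so this case is ruled out; weight (3/19)·0 = 0.
The weights sum to 61/228.
So P(the prize voucher in locker 4 | the attendant opened locker 5) = (2/19) / (61/228) = 24/61.

24/61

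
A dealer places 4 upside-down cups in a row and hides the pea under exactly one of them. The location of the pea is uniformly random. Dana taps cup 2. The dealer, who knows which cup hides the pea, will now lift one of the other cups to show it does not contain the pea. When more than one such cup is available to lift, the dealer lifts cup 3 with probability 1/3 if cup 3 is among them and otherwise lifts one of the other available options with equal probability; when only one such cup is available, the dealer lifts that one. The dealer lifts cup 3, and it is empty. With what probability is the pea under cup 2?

Apply Bayes' rule, conditioning on where the pea actually is.
If it is under any of cups 1, 2, and 4 (prior 1/4 each): cup 3 is available, opened with probability 1/3; weight (1/4)·(1/3) = 1/12 each.
If it is under cup 3 (prior 1/4): the dealer opened cup 3, so this case is ruled out; weight (1/4)·0 = 0.
The weights sum to 1/4.
So P(the pea under cup 2 | the dealer opened cup 3) = (1/12) / (1/4) = 1/3.

1/3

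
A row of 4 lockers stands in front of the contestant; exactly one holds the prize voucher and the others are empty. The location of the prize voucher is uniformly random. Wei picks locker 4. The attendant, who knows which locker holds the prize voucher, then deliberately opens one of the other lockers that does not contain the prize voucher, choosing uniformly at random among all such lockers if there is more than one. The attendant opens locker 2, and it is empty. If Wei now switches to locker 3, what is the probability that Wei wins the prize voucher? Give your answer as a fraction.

Consider each possible location of the prize voucher in turn.
If it is in either of lockers 1 and 3 (prior 1/4 each): the attendant has 2 equally likely choices, so probability 1/2; weight (1/4)·(1/2) = 1/8 each.
If it is in locker 2 (prior 1/4): the attendant opened locker 2, so this case is ruled out; weight (1/4)·0 = 0.
If it is in locker 4 (prior 1/4): the attendant has 3 equally likely choices, so probability 1/3; weight (1/4)·(1/3) = 1/12.
The weights sum to 1/3.
So P(the prize voucher in locker 3 | the attendant opened locker 2) = (1/8) / (1/3) = 3/8.

3/8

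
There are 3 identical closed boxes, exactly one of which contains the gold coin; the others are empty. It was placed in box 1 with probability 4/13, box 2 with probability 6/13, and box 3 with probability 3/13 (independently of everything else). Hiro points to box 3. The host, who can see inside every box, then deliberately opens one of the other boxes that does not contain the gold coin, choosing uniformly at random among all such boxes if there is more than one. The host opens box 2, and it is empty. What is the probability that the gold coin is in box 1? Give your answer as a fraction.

8/11

Apply Bayes' rule, conditioning on where the gold coin actually is.
If it is in box 1 (prior 4/13): the host has no choice, probability 1; weight (4/13)·1 = 4/13.
If it is in box 2 (prior 6/13): the host opened box 2, so this case is ruled out; weight (6/13)·0 = 0.
If it is in box 3 (prior 3/13): the host has 2 equally likely choices, so probability 1/2; weight (3/13)·(1/2) = 3/26.
The weights sum to 11/26.
So P(the gold coin in box 1 | the host opened box 2) = (4/13) / (11/26) = 8/11.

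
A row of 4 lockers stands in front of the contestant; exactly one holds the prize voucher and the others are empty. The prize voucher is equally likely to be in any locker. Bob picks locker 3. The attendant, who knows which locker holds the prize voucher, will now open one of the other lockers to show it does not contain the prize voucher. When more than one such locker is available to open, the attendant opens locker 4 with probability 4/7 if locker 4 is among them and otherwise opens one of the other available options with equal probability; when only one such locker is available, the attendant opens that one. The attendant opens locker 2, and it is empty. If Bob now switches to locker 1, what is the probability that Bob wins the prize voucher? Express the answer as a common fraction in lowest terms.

Condition on the true location of the prize voucher.
If it is in locker 1 (prior 1/4): locker 4 is available but not opened, probability 3/7; weight (1/4)·(3/7) = 3/28.
If it is in locker 2 (prior 1/4): the attendant opened locker 2, so this case is ruled out; weight (1/4)·0 = 0.
If it is in locker 3 (prior 1/4): locker 4 is available but not opened; locker 2 gets probability (1 − 4/7)/2 = 3/14; weight (1/4)·(3/14) = 3/56.
If it is in locker 4 (prior 1/4): locker 4 holds the prize so is unavailable; the attendant chooses uniformly among the 2 others, probability 1/2; weight (1/4)·(1/2) = 1/8.
The weights sum to 2/7.
So P(the prize voucher in locker 1 | the attendant opened locker 2) = (3/28) / (2/7) = 3/8.

3/8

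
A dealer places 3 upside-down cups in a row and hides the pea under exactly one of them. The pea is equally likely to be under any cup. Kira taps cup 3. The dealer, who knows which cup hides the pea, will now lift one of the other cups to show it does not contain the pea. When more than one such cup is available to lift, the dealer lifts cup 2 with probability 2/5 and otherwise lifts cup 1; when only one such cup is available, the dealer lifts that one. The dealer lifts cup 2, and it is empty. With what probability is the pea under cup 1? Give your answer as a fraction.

Consider each possible location of the pea in turn.
If it is under cup 1 (prior 1/3): only cup 2 is available, probability 1; weight (1/3)·1 = 1/3.
If it is under cup 2 (prior 1/3): the dealer opened cup 2, so this case is ruled out; weight (1/3)·0 = 0.
If it is under cup 3 (prior 1/3): cup 2 is available, opened with probability 2/5; weight (1/3)·(2/5) = 2/15.
The weights sum to 7/15.
So P(the pea under cup 1 | the dealer opened cup 2) = (1/3) / (7/15) = 5/7.

5/7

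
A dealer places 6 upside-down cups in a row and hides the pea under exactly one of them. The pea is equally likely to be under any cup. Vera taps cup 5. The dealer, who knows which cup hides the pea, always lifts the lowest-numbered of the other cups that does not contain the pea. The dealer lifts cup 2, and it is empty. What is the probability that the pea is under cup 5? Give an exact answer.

Apply Bayes' rule, conditioning on where the pea actually is.
If it is under cup 1 (prior 1/6): cup 2 is the lowest-numbered option available, probability 1; weight (1/6)·1 = 1/6.
If it is under cup 2 (prior 1/6): the dealer opened cup 2, so this case is ruled out; weight (1/6)·0 = 0.
If it is under any of cups 3, 4, 5, and 6 (prior 1/6 each): the dealer would have opened cup 1 instead, probability 0; weight (1/6)·0 = 0 each.
The weights sum to 1/6.
So P(the pea under cup 5 | the dealer opened cup 2) = 0 / (1/6) = 0.

0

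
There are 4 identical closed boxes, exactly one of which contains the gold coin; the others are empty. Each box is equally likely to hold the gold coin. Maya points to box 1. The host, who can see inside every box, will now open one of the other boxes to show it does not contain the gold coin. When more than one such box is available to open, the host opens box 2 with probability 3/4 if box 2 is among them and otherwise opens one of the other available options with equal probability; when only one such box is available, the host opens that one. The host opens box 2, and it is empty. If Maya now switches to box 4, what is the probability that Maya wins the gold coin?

1/3

Apply Bayes' rule, conditioning on where the gold coin actually is.
If it is in any of boxes 1, 3, and 4 (prior 1/4 each): box 2 is available, opened with probability 3/4; weight (1/4)·(3/4) = 3/16 each.
If it is in box 2 (prior 1/4): the host opened box 2, so this case is ruled out; weight (1/4)·0 = 0.
The weights sum to 9/16.
So P(the gold coin in box 4 | the host opened box 2) = (3/16) / (9/16) = 1/3.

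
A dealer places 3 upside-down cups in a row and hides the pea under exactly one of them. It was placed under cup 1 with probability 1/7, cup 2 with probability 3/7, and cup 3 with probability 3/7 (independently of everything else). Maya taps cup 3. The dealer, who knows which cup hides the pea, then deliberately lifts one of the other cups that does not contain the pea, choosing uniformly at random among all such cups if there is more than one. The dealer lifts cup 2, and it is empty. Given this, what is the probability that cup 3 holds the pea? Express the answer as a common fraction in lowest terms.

Condition on the true location of the pea.
If it is under cup 1 (prior 1/7): the dealer has no choice, probability 1; weight (1/7)·1 = 1/7.
If it is under cup 2 (prior 3/7): the dealer opened cup 2, so this case is ruled out; weight (3/7)·0 = 0.
If it is under cup 3 (prior 3/7): the dealer has 2 equally likely choices, so probability 1/2; weight (3/7)·(1/2) = 3/14.
The weights sum to 5/14.
So P(the pea under cup 3 | the dealer opened cup 2) = (3/14) / (5/14) = 3/5.

3/5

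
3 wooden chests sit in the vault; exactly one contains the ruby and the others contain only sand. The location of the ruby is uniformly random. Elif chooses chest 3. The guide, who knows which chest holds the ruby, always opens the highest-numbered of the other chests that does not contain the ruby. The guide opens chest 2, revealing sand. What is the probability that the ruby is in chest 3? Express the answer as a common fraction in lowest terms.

Condition on the true location of the ruby.
If it is in either of chests 1 and 3 (prior 1/3 each): chest 2 is the highest-numbered option available, probability 1; weight (1/3)·1 = 1/3 each.
If it is in chest 2 (prior 1/3): the guide opened chest 2, so this case is ruled out; weight (1/3)·0 = 0.
The weights sum to 2/3.
So P(the ruby in chest 3 | the guide opened chest 2) = (1/3) / (2/3) = 1/2.

1/2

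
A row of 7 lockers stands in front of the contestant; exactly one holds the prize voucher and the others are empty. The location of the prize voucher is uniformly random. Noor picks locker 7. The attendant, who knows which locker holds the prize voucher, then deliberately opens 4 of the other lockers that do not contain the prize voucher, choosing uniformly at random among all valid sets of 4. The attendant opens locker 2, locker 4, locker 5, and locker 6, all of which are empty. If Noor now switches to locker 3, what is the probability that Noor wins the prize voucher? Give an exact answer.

Apply Bayes' rule, conditioning on where the prize voucher actually is.
If it is in either of lockers 1 and 3 (prior 1/7 each): the attendant has 5 equally likely choices, so probability 1/5; weight (1/7)·(1/5) = 1/35 each.
If it is in any of lockers 2, 4, 5, and 6 (prior 1/7 each): that locker was opened and seen not to hold the prize — ruled out; weight (1/7)·0 = 0 each.
If it is in locker 7 (prior 1/7): the attendant has 15 equally likely choices, so probability 1/15; weight (1/7)·(1/15) = 1/105.
The weights sum to 1/15.
So P(the prize voucher in locker 3 | the attendant opened locker 2, locker 4, locker 5, and locker 6) = (1/35) / (1/15) = 3/7.

3/7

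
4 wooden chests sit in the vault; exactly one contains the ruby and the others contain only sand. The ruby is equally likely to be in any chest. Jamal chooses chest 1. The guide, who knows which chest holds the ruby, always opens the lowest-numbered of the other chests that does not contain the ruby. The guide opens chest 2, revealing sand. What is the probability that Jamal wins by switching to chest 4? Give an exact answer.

Consider each possible location of the ruby in turn.
If it is in any of chests 1, 3, and 4 (prior 1/4 each): chest 2 is the lowest-numbered option available, probability 1; weight (1/4)·1 = 1/4 each.
If it is in chest 2 (prior 1/4): the guide opened chest 2, so this case is ruled out; weight (1/4)·0 = 0.
The weights sum to 3/4.
So P(the ruby in chest 4 | the guide opened chest 2) = (1/4) / (3/4) = 1/3.

1/3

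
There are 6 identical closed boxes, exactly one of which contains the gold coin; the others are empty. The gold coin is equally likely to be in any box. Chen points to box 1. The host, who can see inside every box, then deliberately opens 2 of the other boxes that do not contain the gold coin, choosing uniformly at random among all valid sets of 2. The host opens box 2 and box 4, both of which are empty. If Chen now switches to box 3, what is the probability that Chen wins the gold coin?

5/18

Condition on the true location of the gold coin.
If it is in box 1 (prior 1/6): the host has 10 equally likely choices, so probability 1/10; weight (1/6)·(1/10) = 1/60.
If it is in either of boxes 2 and 4 (prior 1/6 each): that box was opened and seen not to hold the prize — ruled out; weight (1/6)·0 = 0 each.
If it is in any of boxes 3, 5, and 6 (prior 1/6 each): the host has 6 equally likely choices, so probability 1/6; weight (1/6)·(1/6) = 1/36 each.
The weights sum to 1/10.
So P(the gold coin in box 3 | the host opened box 2 and box 4) = (1/36) / (1/10) = 5/18.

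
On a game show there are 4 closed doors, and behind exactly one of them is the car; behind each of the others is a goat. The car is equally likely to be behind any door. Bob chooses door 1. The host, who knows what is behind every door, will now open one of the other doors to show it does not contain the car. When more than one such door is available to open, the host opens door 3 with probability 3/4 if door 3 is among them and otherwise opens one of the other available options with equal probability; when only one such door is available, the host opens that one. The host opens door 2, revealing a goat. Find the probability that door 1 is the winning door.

1/7

Consider each possible location of the car in turn.
If it is behind door 1 (prior 1/4): door 3 is available but not opened; door 2 gets probability (1 − 3/4)/2 = 1/8; weight (1/4)·(1/8) = 1/32.
If it is behind door 2 (prior 1/4): the host opened door 2, so this case is ruled out; weight (1/4)·0 = 0.
If it is behind door 3 (prior 1/4): door 3 holds the prize so is unavailable; the host chooses uniformly among the 2 others, probability 1/2; weight (1/4)·(1/2) = 1/8.
If it is behind door 4 (prior 1/4): door 3 is available but not opened, probability 1/4; weight (1/4)·(1/4) = 1/16.
The weights sum to 7/32.
So P(the car behind door 1 | the host opened door 2) = (1/32) / (7/32) = 1/7.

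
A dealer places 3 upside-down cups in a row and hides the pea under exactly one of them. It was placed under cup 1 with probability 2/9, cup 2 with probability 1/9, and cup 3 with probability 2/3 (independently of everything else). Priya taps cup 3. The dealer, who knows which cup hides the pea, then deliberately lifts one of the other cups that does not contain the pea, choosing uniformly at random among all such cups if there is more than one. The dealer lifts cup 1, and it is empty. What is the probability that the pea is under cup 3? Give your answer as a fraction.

3/4

Condition on the true location of the pea.
If it is under cup 1 (prior 2/9): the dealer opened cup 1, so this case is ruled out; weight (2/9)·0 = 0.
If it is under cup 2 (prior 1/9): the dealer has no choice, probability 1; weight (1/9)·1 = 1/9.
If it is under cup 3 (prior 2/3): the dealer has 2 equally likely choices, so probability 1/2; weight (2/3)·(1/2) = 1/3.
The weights sum to 4/9.
So P(the pea under cup 3 | the dealer opened cup 1) = (1/3) / (4/9) = 3/4.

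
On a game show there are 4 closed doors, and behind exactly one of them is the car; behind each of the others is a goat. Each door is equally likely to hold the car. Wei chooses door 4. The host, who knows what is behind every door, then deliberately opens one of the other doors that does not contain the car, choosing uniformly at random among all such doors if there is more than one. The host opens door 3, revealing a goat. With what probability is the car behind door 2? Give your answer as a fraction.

3/8

Apply Bayes' rule, conditioning on where the car actually is.
If it is behind either of doors 1 and 2 (prior 1/4 each): the host has 2 equally likely choices, so probability 1/2; weight (1/4)·(1/2) = 1/8 each.
If it is behind door 3 (prior 1/4): the host opened door 3, so this case is ruled out; weight (1/4)·0 = 0.
If it is behind door 4 (prior 1/4): the host has 3 equally likely choices, so probability 1/3; weight (1/4)·(1/3) = 1/12.
The weights sum to 1/3.
So P(the car behind door 2 | the host opened door 3) = (1/8) / (1/3) = 3/8.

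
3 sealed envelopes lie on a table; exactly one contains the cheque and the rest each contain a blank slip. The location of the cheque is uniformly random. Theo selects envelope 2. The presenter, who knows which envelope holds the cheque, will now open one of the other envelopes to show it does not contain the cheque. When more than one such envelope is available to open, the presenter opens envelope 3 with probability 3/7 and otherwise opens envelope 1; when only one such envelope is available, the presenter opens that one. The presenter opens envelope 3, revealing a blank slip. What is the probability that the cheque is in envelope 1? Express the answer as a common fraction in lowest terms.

Consider each possible location of the cheque in turn.
If it is in envelope 1 (prior 1/3): only envelope 3 is available, probability 1; weight (1/3)·1 = 1/3.
If it is in envelope 2 (prior 1/3): envelope 3 is available, opened with probability 3/7; weight (1/3)·(3/7) = 1/7.
If it is in envelope 3 (prior 1/3): the presenter opened envelope 3, so this case is ruled out; weight (1/3)·0 = 0.
The weights sum to 10/21.
So P(the cheque in envelope 1 | the presenter opened envelope 3) = (1/3) / (10/21) = 7/10.

7/10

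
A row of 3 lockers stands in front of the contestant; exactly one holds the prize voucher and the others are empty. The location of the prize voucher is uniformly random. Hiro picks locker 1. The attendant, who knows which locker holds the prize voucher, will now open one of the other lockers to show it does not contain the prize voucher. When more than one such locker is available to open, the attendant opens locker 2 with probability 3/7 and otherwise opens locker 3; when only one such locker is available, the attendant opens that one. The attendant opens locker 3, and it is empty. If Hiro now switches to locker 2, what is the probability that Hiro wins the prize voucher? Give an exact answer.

7/11

Apply Bayes' rule, conditioning on where the prize voucher actually is.
If it is in locker 1 (prior 1/3): locker 2 is available but not opened, probability 4/7; weight (1/3)·(4/7) = 4/21.
If it is in locker 2 (prior 1/3): only locker 3 is available, probability 1; weight (1/3)·1 = 1/3.
If it is in locker 3 (prior 1/3): the attendant opened locker 3, so this case is ruled out; weight (1/3)·0 = 0.
The weights sum to 11/21.
So P(the prize voucher in locker 2 | the attendant opened locker 3) = (1/3) / (11/21) = 7/11.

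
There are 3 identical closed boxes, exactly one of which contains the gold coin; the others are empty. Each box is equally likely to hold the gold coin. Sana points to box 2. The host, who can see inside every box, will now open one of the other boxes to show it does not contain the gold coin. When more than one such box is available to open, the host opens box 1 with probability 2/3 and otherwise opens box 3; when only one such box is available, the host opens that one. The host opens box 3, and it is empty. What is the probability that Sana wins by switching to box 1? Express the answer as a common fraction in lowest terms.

3/4

Condition on the true location of the gold coin.
If it is in box 1 (prior 1/3): only box 3 is available, probability 1; weight (1/3)·1 = 1/3.
If it is in box 2 (prior 1/3): box 1 is available but not opened, probability 1/3; weight (1/3)·(1/3) = 1/9.
If it is in box 3 (prior 1/3): the host opened box 3, so this case is ruled out; weight (1/3)·0 = 0.
The weights sum to 4/9.
So P(the gold coin in box 1 | the host opened box 3) = (1/3) / (4/9) = 3/4.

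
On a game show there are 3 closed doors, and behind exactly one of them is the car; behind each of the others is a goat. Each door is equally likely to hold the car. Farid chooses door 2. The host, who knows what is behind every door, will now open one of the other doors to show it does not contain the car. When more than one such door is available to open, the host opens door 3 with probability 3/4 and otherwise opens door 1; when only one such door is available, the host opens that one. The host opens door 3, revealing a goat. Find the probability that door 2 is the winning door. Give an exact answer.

3/7

Condition on the true location of the car.
If it is behind door 1 (prior 1/3): only door 3 is available, probability 1; weight (1/3)·1 = 1/3.
If it is behind door 2 (prior 1/3): door 3 is available, opened with probability 3/4; weight (1/3)·(3/4) = 1/4.
If it is behind door 3 (prior 1/3): the host opened door 3, so this case is ruled out; weight (1/3)·0 = 0.
The weights sum to 7/12.
So P(the car behind door 2 | the host opened door 3) = (1/4) / (7/12) = 3/7.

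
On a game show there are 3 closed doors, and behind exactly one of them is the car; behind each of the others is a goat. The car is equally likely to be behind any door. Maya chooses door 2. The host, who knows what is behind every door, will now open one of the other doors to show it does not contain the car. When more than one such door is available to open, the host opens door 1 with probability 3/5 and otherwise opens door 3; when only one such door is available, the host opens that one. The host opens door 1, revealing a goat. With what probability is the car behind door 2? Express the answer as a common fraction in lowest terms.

3/8

Consider each possible location of the car in turn.
If it is behind door 1 (prior 1/3): the host opened door 1, so this case is ruled out; weight (1/3)·0 = 0.
If it is behind door 2 (prior 1/3): door 1 is available, opened with probability 3/5; weight (1/3)·(3/5) = 1/5.
If it is behind door 3 (prior 1/3): only door 1 is available, probability 1; weight (1/3)·1 = 1/3.
The weights sum to 8/15.
So P(the car behind door 2 | the host opened door 1) = (1/5) / (8/15) = 3/8.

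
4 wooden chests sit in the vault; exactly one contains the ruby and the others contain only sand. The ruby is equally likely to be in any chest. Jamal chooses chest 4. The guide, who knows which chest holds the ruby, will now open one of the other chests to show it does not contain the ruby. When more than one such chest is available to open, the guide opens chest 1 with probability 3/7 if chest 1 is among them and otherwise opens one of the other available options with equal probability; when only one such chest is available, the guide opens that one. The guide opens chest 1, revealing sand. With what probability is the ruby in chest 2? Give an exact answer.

1/3

Consider each possible location of the ruby in turn.
If it is in chest 1 (prior 1/4): the guide opened chest 1, so this case is ruled out; weight (1/4)·0 = 0.
If it is in any of chests 2, 3, and 4 (prior 1/4 each): chest 1 is available, opened with probability 3/7; weight (1/4)·(3/7) = 3/28 each.
The weights sum to 9/28.
So P(the ruby in chest 2 | the guide opened chest 1) = (3/28) / (9/28) = 1/3.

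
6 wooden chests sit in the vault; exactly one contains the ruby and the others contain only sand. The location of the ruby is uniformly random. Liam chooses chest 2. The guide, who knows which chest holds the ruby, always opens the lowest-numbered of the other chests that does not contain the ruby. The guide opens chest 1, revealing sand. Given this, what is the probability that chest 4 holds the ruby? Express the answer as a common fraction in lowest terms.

1/5

Condition on the true location of the ruby.
If it is in chest 1 (prior 1/6): the guide opened chest 1, so this case is ruled out; weight (1/6)·0 = 0.
If it is in any of chests 2, 3, 4, 5, and 6 (prior 1/6 each): chest 1 is the lowest-numbered option available, probability 1; weight (1/6)·1 = 1/6 each.
The weights sum to 5/6.
So P(the ruby in chest 4 | the guide opened chest 1) = (1/6) / (5/6) = 1/5.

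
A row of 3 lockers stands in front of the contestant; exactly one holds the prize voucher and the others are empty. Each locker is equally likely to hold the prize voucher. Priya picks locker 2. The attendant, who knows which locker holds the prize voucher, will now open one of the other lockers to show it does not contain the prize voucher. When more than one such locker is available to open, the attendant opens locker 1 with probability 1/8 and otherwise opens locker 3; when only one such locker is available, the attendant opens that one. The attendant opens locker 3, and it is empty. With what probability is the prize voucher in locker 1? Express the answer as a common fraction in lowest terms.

Apply Bayes' rule, conditioning on where the prize voucher actually is.
If it is in locker 1 (prior 1/3): only locker 3 is available, probability 1; weight (1/3)·1 = 1/3.
If it is in locker 2 (prior 1/3): locker 1 is available but not opened, probability 7/8; weight (1/3)·(7/8) = 7/24.
If it is in locker 3 (prior 1/3): the attendant opened locker 3, so this case is ruled out; weight (1/3)·0 = 0.
The weights sum to 5/8.
So P(the prize voucher in locker 1 | the attendant opened locker 3) = (1/3) / (5/8) = 8/15.

8/15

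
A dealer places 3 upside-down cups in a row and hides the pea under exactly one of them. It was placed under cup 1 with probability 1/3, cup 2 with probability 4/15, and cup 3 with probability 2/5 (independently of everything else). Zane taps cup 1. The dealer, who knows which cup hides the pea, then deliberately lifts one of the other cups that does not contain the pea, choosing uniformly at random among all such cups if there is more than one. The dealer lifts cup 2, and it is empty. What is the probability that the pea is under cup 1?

Condition on the true location of the pea.
If it is under cup 1 (prior 1/3): the dealer has 2 equally likely choices, so probability 1/2; weight (1/3)·(1/2) = 1/6.
If it is under cup 2 (prior 4/15): the dealer opened cup 2, so this case is ruled out; weight (4/15)·0 = 0.
If it is under cup 3 (prior 2/5): the dealer has no choice, probability 1; weight (2/5)·1 = 2/5.
The weights sum to 17/30.
So P(the pea under cup 1 | the dealer opened cup 2) = (1/6) / (17/30) = 5/17.

5/17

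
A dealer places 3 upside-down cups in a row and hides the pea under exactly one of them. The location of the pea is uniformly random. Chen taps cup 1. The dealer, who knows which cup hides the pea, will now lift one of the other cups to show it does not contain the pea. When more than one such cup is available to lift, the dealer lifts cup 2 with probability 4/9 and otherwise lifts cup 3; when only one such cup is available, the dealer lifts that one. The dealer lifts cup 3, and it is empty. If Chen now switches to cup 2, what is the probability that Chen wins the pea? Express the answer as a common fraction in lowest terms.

Apply Bayes' rule, conditioning on where the pea actually is.
If it is under cup 1 (prior 1/3): cup 2 is available but not opened, probability 5/9; weight (1/3)·(5/9) = 5/27.
If it is under cup 2 (prior 1/3): only cup 3 is available, probability 1; weight (1/3)·1 = 1/3.
If it is under cup 3 (prior 1/3): the dealer opened cup 3, so this case is ruled out; weight (1/3)·0 = 0.
The weights sum to 14/27.
So P(the pea under cup 2 | the dealer opened cup 3) = (1/3) / (14/27) = 9/14.

9/14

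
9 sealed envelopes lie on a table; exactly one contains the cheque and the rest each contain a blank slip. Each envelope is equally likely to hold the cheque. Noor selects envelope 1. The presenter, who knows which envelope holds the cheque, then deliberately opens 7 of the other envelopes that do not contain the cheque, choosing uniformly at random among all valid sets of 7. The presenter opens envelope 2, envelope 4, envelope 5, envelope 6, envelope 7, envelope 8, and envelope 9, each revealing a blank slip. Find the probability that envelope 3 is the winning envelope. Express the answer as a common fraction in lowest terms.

8/9

Condition on the true location of the cheque.
If it is in envelope 1 (prior 1/9): the presenter has 8 equally likely choices, so probability 1/8; weight (1/9)·(1/8) = 1/72.
If it is in any of envelopes 2, 4, 5, 6, 7, 8, and 9 (prior 1/9 each): that envelope was opened and seen not to hold the prize — ruled out; weight (1/9)·0 = 0 each.
If it is in envelope 3 (prior 1/9): the presenter has no choice, probability 1; weight (1/9)·1 = 1/9.
The weights sum to 1/8.
So P(the cheque in envelope 3 | the presenter opened envelope 2, envelope 4, envelope 5, envelope 6, envelope 7, envelope 8, and envelope 9) = (1/9) / (1/8) = 8/9.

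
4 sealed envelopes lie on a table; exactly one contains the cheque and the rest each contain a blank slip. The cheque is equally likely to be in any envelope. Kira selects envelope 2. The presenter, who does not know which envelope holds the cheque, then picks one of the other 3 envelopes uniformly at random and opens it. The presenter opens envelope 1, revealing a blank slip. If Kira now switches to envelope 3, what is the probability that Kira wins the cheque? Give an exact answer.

1/3

Condition on the true location of the cheque.
If it is in envelope 1 (prior 1/4): the presenter opened envelope 1, so this case is ruled out; weight (1/4)·0 = 0.
If it is in any of envelopes 2, 3, and 4 (prior 1/4 each): the presenter picks envelope 1 with probability 1/3 regardless, and it is not the prize; weight (1/4)·(1/3) = 1/12 each.
The weights sum to 1/4.
So P(the cheque in envelope 3 | the presenter opened envelope 1) = (1/12) / (1/4) = 1/3.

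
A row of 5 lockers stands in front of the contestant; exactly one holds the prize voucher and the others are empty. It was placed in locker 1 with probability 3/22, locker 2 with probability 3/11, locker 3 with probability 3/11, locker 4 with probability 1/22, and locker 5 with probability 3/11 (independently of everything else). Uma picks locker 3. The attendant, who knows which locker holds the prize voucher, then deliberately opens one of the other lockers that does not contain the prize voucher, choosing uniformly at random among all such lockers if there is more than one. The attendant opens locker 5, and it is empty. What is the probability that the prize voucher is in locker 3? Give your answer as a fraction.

Consider each possible location of the prize voucher in turn.
If it is in locker 1 (prior 3/22): the attendant has 3 equally likely choices, so probability 1/3; weight (3/22)·(1/3) = 1/22.
If it is in locker 2 (prior 3/11): the attendant has 3 equally likely choices, so probability 1/3; weight (3/11)·(1/3) = 1/11.
If it is in locker 3 (prior 3/11): the attendant has 4 equally likely choices, so probability 1/4; weight (3/11)·(1/4) = 3/44.
If it is in locker 4 (prior 1/22): the attendant has 3 equally likely choices, so probability 1/3; weight (1/22)·(1/3) = 1/66.
If it is in locker 5 (prior 3/11): the attendant opened locker 5, so this case is ruled out; weight (3/11)·0 = 0.
The weights sum to 29/132.
So P(the prize voucher in locker 3 | the attendant opened locker 5) = (3/44) / (29/132) = 9/29.

9/29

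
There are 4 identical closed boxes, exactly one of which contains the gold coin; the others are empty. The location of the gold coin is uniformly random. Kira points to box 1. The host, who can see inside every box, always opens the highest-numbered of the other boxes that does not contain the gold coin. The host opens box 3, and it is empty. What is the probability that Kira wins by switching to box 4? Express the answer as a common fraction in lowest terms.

1

Consider each possible location of the gold coin in turn.
If it is in either of boxes 1 and 2 (prior 1/4 each): the host would have opened box 4 instead, probability 0; weight (1/4)·0 = 0 each.
If it is in box 3 (prior 1/4): the host opened box 3, so this case is ruled out; weight (1/4)·0 = 0.
If it is in box 4 (prior 1/4): box 3 is the highest-numbered option available, probability 1; weight (1/4)·1 = 1/4.
The weights sum to 1/4.
So P(the gold coin in box 4 | the host opened box 3) = (1/4) / (1/4) = 1.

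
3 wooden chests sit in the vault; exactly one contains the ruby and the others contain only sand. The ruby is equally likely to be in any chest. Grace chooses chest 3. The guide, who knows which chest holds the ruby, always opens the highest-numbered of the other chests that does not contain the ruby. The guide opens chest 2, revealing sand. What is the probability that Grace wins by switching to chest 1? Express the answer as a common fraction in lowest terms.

1/2

Apply Bayes' rule, conditioning on where the ruby actually is.
If it is in either of chests 1 and 3 (prior 1/3 each): chest 2 is the highest-numbered option available, probability 1; weight (1/3)·1 = 1/3 each.
If it is in chest 2 (prior 1/3): the guide opened chest 2, so this case is ruled out; weight (1/3)·0 = 0.
The weights sum to 2/3.
So P(the ruby in chest 1 | the guide opened chest 2) = (1/3) / (2/3) = 1/2.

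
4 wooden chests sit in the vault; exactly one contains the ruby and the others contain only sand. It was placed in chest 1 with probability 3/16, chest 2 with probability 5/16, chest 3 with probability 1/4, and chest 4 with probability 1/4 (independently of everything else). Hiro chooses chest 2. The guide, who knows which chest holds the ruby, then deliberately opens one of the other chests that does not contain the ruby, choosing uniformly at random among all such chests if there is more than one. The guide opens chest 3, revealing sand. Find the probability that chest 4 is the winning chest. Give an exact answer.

12/31

Consider each possible location of the ruby in turn.
If it is in chest 1 (prior 3/16): the guide has 2 equally likely choices, so probability 1/2; weight (3/16)·(1/2) = 3/32.
If it is in chest 2 (prior 5/16): the guide has 3 equally likely choices, so probability 1/3; weight (5/16)·(1/3) = 5/48.
If it is in chest 3 (prior 1/4): the guide opened chest 3, so this case is ruled out; weight (1/4)·0 = 0.
If it is in chest 4 (prior 1/4): the guide has 2 equally likely choices, so probability 1/2; weight (1/4)·(1/2) = 1/8.
The weights sum to 31/96.
So P(the ruby in chest 4 | the guide opened chest 3) = (1/8) / (31/96) = 12/31.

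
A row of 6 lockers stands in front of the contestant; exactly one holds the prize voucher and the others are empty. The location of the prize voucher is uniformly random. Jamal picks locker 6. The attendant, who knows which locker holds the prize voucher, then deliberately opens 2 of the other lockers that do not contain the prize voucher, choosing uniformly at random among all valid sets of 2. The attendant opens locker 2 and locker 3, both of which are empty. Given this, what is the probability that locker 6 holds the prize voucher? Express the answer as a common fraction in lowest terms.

Consider each possible location of the prize voucher in turn.
If it is in any of lockers 1, 4, and 5 (prior 1/6 each): the attendant has 6 equally likely choices, so probability 1/6; weight (1/6)·(1/6) = 1/36 each.
If it is in either of lockers 2 and 3 (prior 1/6 each): that locker was opened and seen not to hold the prize — ruled out; weight (1/6)·0 = 0 each.
If it is in locker 6 (prior 1/6): the attendant has 10 equally likely choices, so probability 1/10; weight (1/6)·(1/10) = 1/60.
The weights sum to 1/10.
So P(the prize voucher in locker 6 | the attendant opened locker 2 and locker 3) = (1/60) / (1/10) = 1/6.

1/6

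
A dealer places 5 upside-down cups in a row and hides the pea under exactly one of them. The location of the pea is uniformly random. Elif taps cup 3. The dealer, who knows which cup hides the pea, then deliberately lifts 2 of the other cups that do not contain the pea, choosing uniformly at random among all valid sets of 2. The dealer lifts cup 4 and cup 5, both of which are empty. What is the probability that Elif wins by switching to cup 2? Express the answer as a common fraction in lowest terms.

2/5

Consider each possible location of the pea in turn.
If it is under either of cups 1 and 2 (prior 1/5 each): the dealer has 3 equally likely choices, so probability 1/3; weight (1/5)·(1/3) = 1/15 each.
If it is under cup 3 (prior 1/5): the dealer has 6 equally likely choices, so probability 1/6; weight (1/5)·(1/6) = 1/30.
If it is under either of cups 4 and 5 (prior 1/5 each): that cup was opened and seen not to hold the prize — ruled out; weight (1/5)·0 = 0 each.
The weights sum to 1/6.
So P(the pea under cup 2 | the dealer opened cup 4 and cup 5) = (1/15) / (1/6) = 2/5.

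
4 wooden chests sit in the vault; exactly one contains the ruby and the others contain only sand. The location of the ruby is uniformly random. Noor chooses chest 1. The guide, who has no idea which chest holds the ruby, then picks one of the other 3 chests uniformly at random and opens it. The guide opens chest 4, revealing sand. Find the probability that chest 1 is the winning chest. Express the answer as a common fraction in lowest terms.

1/3

Condition on the true location of the ruby.
If it is in any of chests 1, 2, and 3 (prior 1/4 each): the guide picks chest 4 with probability 1/3 regardless, and it is not the prize; weight (1/4)·(1/3) = 1/12 each.
If it is in chest 4 (prior 1/4): the guide opened chest 4, so this case is ruled out; weight (1/4)·0 = 0.
The weights sum to 1/4.
So P(the ruby in chest 1 | the guide opened chest 4) = (1/12) / (1/4) = 1/3.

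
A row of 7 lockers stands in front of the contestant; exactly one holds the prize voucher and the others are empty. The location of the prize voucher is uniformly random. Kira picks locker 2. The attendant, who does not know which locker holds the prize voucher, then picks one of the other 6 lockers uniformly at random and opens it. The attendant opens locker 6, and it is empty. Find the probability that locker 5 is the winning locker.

1/6

Apply Bayes' rule, conditioning on where the prize voucher actually is.
If it is in any of lockers 1, 2, 3, 4, 5, and 7 (prior 1/7 each): the attendant picks locker 6 with probability 1/6 regardless, and it is not the prize; weight (1/7)·(1/6) = 1/42 each.
If it is in locker 6 (prior 1/7): the attendant opened locker 6, so this case is ruled out; weight (1/7)·0 = 0.
The weights sum to 1/7.
So P(the prize voucher in locker 5 | the attendant opened locker 6) = (1/42) / (1/7) = 1/6.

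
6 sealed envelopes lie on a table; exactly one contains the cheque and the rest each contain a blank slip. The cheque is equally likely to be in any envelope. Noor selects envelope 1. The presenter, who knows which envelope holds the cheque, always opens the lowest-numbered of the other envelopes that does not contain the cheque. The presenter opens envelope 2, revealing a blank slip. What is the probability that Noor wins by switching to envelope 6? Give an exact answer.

1/5

Condition on the true location of the cheque.
If it is in any of envelopes 1, 3, 4, 5, and 6 (prior 1/6 each): envelope 2 is the lowest-numbered option available, probability 1; weight (1/6)·1 = 1/6 each.
If it is in envelope 2 (prior 1/6): the presenter opened envelope 2, so this case is ruled out; weight (1/6)·0 = 0.
The weights sum to 5/6.
So P(the cheque in envelope 6 | the presenter opened envelope 2) = (1/6) / (5/6) = 1/5.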